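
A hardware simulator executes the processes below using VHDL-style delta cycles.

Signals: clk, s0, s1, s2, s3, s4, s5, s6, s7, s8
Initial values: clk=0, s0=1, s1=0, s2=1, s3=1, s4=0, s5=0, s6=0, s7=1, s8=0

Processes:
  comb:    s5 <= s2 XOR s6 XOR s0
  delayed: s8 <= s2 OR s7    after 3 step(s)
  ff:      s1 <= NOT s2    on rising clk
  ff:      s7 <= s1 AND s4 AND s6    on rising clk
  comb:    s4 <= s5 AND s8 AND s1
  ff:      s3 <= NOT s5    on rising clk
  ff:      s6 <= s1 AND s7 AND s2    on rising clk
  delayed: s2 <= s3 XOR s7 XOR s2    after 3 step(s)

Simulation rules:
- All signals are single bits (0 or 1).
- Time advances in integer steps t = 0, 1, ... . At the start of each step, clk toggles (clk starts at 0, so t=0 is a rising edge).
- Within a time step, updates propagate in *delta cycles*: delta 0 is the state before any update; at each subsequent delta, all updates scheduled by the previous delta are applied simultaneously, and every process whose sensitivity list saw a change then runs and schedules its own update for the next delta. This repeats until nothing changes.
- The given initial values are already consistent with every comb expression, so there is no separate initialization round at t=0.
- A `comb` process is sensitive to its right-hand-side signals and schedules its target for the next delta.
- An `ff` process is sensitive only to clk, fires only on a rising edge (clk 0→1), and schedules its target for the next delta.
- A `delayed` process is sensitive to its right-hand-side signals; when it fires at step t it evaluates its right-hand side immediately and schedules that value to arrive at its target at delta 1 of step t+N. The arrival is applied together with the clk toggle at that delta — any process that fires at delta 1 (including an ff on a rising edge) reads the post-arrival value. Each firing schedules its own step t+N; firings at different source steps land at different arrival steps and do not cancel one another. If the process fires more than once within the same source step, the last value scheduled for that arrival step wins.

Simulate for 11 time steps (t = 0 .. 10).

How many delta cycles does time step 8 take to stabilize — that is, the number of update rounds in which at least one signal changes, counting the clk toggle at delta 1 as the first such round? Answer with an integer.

t=0 Δ0: clk=0 s3=1 s0=1 s2=1 s6=0 s5=0 s8=0 s4=0 s7=1 s1=0
  Δ1: clk:0→1
  Δ2: s7:1→0
  (2Δ to stable)
t=1 Δ0: clk=1 s3=1 s0=1 s2=1 s6=0 s5=0 s8=0 s4=0 s7=0 s1=0
  Δ1: clk:1→0
  (1Δ to stable)
t=2 Δ0: clk=0 s3=1 s0=1 s2=1 s6=0 s5=0 s8=0 s4=0 s7=0 s1=0
  Δ1: clk:0→1
  (1Δ to stable)
t=3 Δ0: clk=1 s3=1 s0=1 s2=1 s6=0 s5=0 s8=0 s4=0 s7=0 s1=0
  Δ1: clk:1→0, s2:1→0, s8:0→1
  Δ2: s5:0→1
  (2Δ to stable)
t=4 Δ0: clk=0 s3=1 s0=1 s2=0 s6=0 s5=1 s8=1 s4=0 s7=0 s1=0
  Δ1: clk:0→1
  Δ2: s3:1→0, s1:0→1
  Δ3: s4:0→1
  (3Δ to stable)
t=5 Δ0: clk=1 s3=0 s0=1 s2=0 s6=0 s5=1 s8=1 s4=1 s7=0 s1=1
  Δ1: clk:1→0
  (1Δ to stable)
t=6 Δ0: clk=0 s3=0 s0=1 s2=0 s6=0 s5=1 s8=1 s4=1 s7=0 s1=1
  Δ1: clk:0→1, s2:0→1, s8:1→0
  Δ2: s5:1→0, s4:1→0, s1:1→0
  (2Δ to stable)
t=7 Δ0: clk=1 s3=0 s0=1 s2=1 s6=0 s5=0 s8=0 s4=0 s7=0 s1=0
  Δ1: clk:1→0, s2:1→0
  Δ2: s5:0→1
  (2Δ to stable)
t=8 Δ0: clk=0 s3=0 s0=1 s2=0 s6=0 s5=1 s8=0 s4=0 s7=0 s1=0
  Δ1: clk:0→1
  Δ2: s1:0→1
  (2Δ to stable)
t=9 Δ0: clk=1 s3=0 s0=1 s2=0 s6=0 s5=1 s8=0 s4=0 s7=0 s1=1
  Δ1: clk:1→0, s2:0→1, s8:0→1
  Δ2: s5:1→0, s4:0→1
  Δ3: s4:1→0
  (3Δ to stable)
t=10 Δ0: clk=0 s3=0 s0=1 s2=1 s6=0 s5=0 s8=1 s4=0 s7=0 s1=1
  Δ1: clk:0→1, s2:1→0, s8:1→0
  Δ2: s3:0→1, s5:0→1
  (2Δ to stable)

2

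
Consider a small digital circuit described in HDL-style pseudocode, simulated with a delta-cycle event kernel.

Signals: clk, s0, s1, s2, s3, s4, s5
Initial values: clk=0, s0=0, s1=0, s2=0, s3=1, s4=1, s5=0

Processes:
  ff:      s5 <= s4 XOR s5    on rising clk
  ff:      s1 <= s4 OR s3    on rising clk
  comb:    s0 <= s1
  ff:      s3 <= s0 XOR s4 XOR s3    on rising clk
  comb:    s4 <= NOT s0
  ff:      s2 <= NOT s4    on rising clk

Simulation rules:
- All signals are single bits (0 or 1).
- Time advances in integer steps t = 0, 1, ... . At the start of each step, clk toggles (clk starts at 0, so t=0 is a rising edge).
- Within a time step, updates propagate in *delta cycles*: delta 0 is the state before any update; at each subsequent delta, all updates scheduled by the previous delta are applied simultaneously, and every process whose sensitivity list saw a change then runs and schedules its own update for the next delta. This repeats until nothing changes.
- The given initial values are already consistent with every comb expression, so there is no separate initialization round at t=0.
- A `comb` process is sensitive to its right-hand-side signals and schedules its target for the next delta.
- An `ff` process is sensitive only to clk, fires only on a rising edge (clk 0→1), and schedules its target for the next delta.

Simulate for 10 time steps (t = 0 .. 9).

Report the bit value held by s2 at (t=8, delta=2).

0

[bits: s0,s4,s1,s2,s3,s5,clk]
t=0: Δ0=0100100 Δ1=0100101 Δ2=0110011 Δ3=1110011 Δ4=1010011 | 4Δ
t=1: Δ0=1010011 Δ1=1010010 | 1Δ
t=2: Δ0=1010010 Δ1=1010011 Δ2=1001111 Δ3=0001111 Δ4=0101111 | 4Δ
t=3: Δ0=0101111 Δ1=0101110 | 1Δ
t=4: Δ0=0101110 Δ1=0101111 Δ2=0110001 Δ3=1110001 Δ4=1010001 | 4Δ
t=5: Δ0=1010001 Δ1=1010000 | 1Δ
t=6: Δ0=1010000 Δ1=1010001 Δ2=1001101 Δ3=0001101 Δ4=0101101 | 4Δ
t=7: Δ0=0101101 Δ1=0101100 | 1Δ
t=8: Δ0=0101100 Δ1=0101101 Δ2=0110011 Δ3=1110011 Δ4=1010011 | 4Δ
t=9: Δ0=1010011 Δ1=1010010 | 1Δ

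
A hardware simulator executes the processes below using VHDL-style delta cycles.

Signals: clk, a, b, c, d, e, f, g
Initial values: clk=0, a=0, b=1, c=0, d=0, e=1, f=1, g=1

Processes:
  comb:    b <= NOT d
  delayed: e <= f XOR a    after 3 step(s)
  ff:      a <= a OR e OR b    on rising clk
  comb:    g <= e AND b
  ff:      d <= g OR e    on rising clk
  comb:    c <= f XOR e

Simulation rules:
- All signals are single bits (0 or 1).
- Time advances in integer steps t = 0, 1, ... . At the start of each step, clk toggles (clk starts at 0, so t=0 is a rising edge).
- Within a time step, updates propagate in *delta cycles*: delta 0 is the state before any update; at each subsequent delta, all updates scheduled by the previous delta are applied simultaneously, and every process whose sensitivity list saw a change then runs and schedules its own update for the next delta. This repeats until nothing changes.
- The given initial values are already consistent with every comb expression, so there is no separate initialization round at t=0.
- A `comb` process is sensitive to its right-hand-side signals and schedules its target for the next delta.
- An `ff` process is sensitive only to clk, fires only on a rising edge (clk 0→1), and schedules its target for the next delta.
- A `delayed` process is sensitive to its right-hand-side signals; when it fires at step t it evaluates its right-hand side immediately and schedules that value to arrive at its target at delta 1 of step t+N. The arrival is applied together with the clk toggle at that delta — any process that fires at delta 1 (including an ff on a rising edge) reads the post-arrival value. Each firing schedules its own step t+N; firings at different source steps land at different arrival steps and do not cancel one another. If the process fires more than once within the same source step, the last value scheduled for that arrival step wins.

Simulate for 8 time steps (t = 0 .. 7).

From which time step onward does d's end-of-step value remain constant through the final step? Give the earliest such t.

4

t0.Δ0 f=1 clk=0 a=0 b=1 g=1 e=1 c=0 d=0
t0.Δ1 f=1 clk=1 a=0 b=1 g=1 e=1 c=0 d=0
t0.Δ2 f=1 clk=1 a=1 b=1 g=1 e=1 c=0 d=1
t0.Δ3 f=1 clk=1 a=1 b=0 g=1 e=1 c=0 d=1
t0.Δ4 f=1 clk=1 a=1 b=0 g=0 e=1 c=0 d=1
t1.Δ0 f=1 clk=1 a=1 b=0 g=0 e=1 c=0 d=1
t1.Δ1 f=1 clk=0 a=1 b=0 g=0 e=1 c=0 d=1
t2.Δ0 f=1 clk=0 a=1 b=0 g=0 e=1 c=0 d=1
t2.Δ1 f=1 clk=1 a=1 b=0 g=0 e=1 c=0 d=1
t3.Δ0 f=1 clk=1 a=1 b=0 g=0 e=1 c=0 d=1
t3.Δ1 f=1 clk=0 a=1 b=0 g=0 e=0 c=0 d=1
t3.Δ2 f=1 clk=0 a=1 b=0 g=0 e=0 c=1 d=1
t4.Δ0 f=1 clk=0 a=1 b=0 g=0 e=0 c=1 d=1
t4.Δ1 f=1 clk=1 a=1 b=0 g=0 e=0 c=1 d=1
t4.Δ2 f=1 clk=1 a=1 b=0 g=0 e=0 c=1 d=0
t4.Δ3 f=1 clk=1 a=1 b=1 g=0 e=0 c=1 d=0
t5.Δ0 f=1 clk=1 a=1 b=1 g=0 e=0 c=1 d=0
t5.Δ1 f=1 clk=0 a=1 b=1 g=0 e=0 c=1 d=0
t6.Δ0 f=1 clk=0 a=1 b=1 g=0 e=0 c=1 d=0
t6.Δ1 f=1 clk=1 a=1 b=1 g=0 e=0 c=1 d=0
t7.Δ0 f=1 clk=1 a=1 b=1 g=0 e=0 c=1 d=0
t7.Δ1 f=1 clk=0 a=1 b=1 g=0 e=0 c=1 d=0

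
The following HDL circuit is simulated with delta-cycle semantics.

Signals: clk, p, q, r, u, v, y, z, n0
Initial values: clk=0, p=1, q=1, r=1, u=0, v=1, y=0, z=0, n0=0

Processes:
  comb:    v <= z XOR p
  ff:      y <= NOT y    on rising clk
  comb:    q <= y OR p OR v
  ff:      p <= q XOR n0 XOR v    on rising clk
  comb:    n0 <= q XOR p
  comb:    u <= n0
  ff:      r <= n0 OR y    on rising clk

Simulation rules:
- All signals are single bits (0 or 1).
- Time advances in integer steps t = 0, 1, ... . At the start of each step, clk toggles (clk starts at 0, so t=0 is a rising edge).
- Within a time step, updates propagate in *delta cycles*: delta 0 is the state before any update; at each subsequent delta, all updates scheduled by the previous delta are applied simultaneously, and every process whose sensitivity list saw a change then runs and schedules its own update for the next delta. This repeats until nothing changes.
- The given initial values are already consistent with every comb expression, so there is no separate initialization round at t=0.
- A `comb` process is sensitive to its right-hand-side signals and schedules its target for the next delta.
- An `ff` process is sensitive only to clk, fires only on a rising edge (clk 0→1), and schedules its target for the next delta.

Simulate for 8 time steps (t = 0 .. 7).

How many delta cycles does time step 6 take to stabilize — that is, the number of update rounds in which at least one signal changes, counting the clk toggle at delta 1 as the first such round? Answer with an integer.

t=0 Δ0: z=0 clk=0 u=0 q=1 r=1 p=1 y=0 v=1 n0=0
  Δ1: clk:0→1
  Δ2: r:1→0, p:1→0, y:0→1
  Δ3: v:1→0, n0:0→1
  Δ4: u:0→1
  (4Δ to stable)
t=1 Δ0: z=0 clk=1 u=1 q=1 r=0 p=0 y=1 v=0 n0=1
  Δ1: clk:1→0
  (1Δ to stable)
t=2 Δ0: z=0 clk=0 u=1 q=1 r=0 p=0 y=1 v=0 n0=1
  Δ1: clk:0→1
  Δ2: r:0→1, y:1→0
  Δ3: q:1→0
  Δ4: n0:1→0
  Δ5: u:1→0
  (5Δ to stable)
t=3 Δ0: z=0 clk=1 u=0 q=0 r=1 p=0 y=0 v=0 n0=0
  Δ1: clk:1→0
  (1Δ to stable)
t=4 Δ0: z=0 clk=0 u=0 q=0 r=1 p=0 y=0 v=0 n0=0
  Δ1: clk:0→1
  Δ2: r:1→0, y:0→1
  Δ3: q:0→1
  Δ4: n0:0→1
  Δ5: u:0→1
  (5Δ to stable)
t=5 Δ0: z=0 clk=1 u=1 q=1 r=0 p=0 y=1 v=0 n0=1
  Δ1: clk:1→0
  (1Δ to stable)
t=6 Δ0: z=0 clk=0 u=1 q=1 r=0 p=0 y=1 v=0 n0=1
  Δ1: clk:0→1
  Δ2: r:0→1, y:1→0
  Δ3: q:1→0
  Δ4: n0:1→0
  Δ5: u:1→0
  (5Δ to stable)
t=7 Δ0: z=0 clk=1 u=0 q=0 r=1 p=0 y=0 v=0 n0=0
  Δ1: clk:1→0
  (1Δ to stable)

5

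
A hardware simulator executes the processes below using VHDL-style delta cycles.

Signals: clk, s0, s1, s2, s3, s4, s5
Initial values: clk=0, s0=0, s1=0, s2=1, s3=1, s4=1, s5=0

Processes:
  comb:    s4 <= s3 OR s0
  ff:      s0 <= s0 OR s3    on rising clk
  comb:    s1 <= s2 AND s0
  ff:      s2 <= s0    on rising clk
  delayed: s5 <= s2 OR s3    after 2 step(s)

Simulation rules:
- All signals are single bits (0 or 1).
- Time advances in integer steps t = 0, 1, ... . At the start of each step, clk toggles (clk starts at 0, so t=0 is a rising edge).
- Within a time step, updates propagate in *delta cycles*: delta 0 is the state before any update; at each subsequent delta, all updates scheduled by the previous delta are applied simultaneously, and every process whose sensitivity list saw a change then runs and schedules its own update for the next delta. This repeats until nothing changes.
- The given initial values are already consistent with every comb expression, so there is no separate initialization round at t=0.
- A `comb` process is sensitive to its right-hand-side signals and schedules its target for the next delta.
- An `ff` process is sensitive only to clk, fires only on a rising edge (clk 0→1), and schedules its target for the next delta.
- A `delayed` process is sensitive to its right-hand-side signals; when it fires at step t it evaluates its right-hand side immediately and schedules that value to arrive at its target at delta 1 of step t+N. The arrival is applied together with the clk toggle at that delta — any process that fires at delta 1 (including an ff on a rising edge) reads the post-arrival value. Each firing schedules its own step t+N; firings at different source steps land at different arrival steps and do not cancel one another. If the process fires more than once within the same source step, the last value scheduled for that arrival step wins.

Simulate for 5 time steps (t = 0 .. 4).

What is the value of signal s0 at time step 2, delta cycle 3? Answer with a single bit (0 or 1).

[bits: s2,s4,s0,clk,s3,s5,s1]
t=0: Δ0=1100100 Δ1=1101100 Δ2=0111100 | 2Δ
t=1: Δ0=0111100 Δ1=0110100 | 1Δ
t=2: Δ0=0110100 Δ1=0111110 Δ2=1111110 Δ3=1111111 | 3Δ
t=3: Δ0=1111111 Δ1=1110111 | 1Δ
t=4: Δ0=1110111 Δ1=1111111 | 1Δ

1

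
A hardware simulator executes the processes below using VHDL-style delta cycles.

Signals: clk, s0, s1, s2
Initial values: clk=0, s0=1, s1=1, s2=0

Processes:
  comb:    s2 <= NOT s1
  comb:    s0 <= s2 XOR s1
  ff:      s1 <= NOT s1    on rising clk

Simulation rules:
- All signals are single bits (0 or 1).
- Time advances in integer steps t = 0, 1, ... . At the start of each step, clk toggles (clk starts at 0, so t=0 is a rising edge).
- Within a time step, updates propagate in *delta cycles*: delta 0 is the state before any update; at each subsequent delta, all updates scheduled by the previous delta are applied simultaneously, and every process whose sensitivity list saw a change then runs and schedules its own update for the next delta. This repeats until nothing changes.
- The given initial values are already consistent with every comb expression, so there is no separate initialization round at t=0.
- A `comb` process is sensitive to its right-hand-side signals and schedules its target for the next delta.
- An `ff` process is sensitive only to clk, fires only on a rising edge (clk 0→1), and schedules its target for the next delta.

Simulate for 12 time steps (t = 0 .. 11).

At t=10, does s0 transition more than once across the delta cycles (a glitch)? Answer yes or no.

t0.Δ0 s0=1 clk=0 s2=0 s1=1
t0.Δ1 s0=1 clk=1 s2=0 s1=1
t0.Δ2 s0=1 clk=1 s2=0 s1=0
t0.Δ3 s0=0 clk=1 s2=1 s1=0
t0.Δ4 s0=1 clk=1 s2=1 s1=0
t1.Δ0 s0=1 clk=1 s2=1 s1=0
t1.Δ1 s0=1 clk=0 s2=1 s1=0
t2.Δ0 s0=1 clk=0 s2=1 s1=0
t2.Δ1 s0=1 clk=1 s2=1 s1=0
t2.Δ2 s0=1 clk=1 s2=1 s1=1
t2.Δ3 s0=0 clk=1 s2=0 s1=1
t2.Δ4 s0=1 clk=1 s2=0 s1=1
t3.Δ0 s0=1 clk=1 s2=0 s1=1
t3.Δ1 s0=1 clk=0 s2=0 s1=1
t4.Δ0 s0=1 clk=0 s2=0 s1=1
t4.Δ1 s0=1 clk=1 s2=0 s1=1
t4.Δ2 s0=1 clk=1 s2=0 s1=0
t4.Δ3 s0=0 clk=1 s2=1 s1=0
t4.Δ4 s0=1 clk=1 s2=1 s1=0
t5.Δ0 s0=1 clk=1 s2=1 s1=0
t5.Δ1 s0=1 clk=0 s2=1 s1=0
t6.Δ0 s0=1 clk=0 s2=1 s1=0
t6.Δ1 s0=1 clk=1 s2=1 s1=0
t6.Δ2 s0=1 clk=1 s2=1 s1=1
t6.Δ3 s0=0 clk=1 s2=0 s1=1
t6.Δ4 s0=1 clk=1 s2=0 s1=1
t7.Δ0 s0=1 clk=1 s2=0 s1=1
t7.Δ1 s0=1 clk=0 s2=0 s1=1
t8.Δ0 s0=1 clk=0 s2=0 s1=1
t8.Δ1 s0=1 clk=1 s2=0 s1=1
t8.Δ2 s0=1 clk=1 s2=0 s1=0
t8.Δ3 s0=0 clk=1 s2=1 s1=0
t8.Δ4 s0=1 clk=1 s2=1 s1=0
t9.Δ0 s0=1 clk=1 s2=1 s1=0
t9.Δ1 s0=1 clk=0 s2=1 s1=0
t10.Δ0 s0=1 clk=0 s2=1 s1=0
t10.Δ1 s0=1 clk=1 s2=1 s1=0
t10.Δ2 s0=1 clk=1 s2=1 s1=1
t10.Δ3 s0=0 clk=1 s2=0 s1=1
t10.Δ4 s0=1 clk=1 s2=0 s1=1
t11.Δ0 s0=1 clk=1 s2=0 s1=1
t11.Δ1 s0=1 clk=0 s2=0 s1=1

yes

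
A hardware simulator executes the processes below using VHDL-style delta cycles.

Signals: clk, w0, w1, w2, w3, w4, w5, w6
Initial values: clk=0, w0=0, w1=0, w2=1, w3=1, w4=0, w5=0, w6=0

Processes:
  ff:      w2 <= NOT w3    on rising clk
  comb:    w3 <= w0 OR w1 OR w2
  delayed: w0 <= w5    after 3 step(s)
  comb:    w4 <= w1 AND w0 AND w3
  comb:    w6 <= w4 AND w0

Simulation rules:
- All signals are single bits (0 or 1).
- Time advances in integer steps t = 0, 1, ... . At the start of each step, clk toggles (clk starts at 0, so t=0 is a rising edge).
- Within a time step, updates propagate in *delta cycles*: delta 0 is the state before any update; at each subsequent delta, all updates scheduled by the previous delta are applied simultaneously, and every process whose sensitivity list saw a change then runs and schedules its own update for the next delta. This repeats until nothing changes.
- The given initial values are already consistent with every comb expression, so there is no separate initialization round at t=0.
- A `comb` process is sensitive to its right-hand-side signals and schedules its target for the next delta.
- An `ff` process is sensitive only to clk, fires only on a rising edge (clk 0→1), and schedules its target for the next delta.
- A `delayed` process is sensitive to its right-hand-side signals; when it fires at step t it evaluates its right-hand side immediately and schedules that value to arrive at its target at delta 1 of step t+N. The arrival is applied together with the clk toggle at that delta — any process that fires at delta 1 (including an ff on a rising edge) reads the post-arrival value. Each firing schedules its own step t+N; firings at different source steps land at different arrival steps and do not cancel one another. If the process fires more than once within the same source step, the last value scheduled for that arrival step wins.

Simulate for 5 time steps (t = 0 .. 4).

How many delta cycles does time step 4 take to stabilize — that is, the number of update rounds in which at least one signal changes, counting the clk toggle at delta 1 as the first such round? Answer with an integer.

3

t=0 Δ0: w5=0 w3=1 clk=0 w1=0 w2=1 w6=0 w0=0 w4=0
  Δ1: clk:0→1
  Δ2: w2:1→0
  Δ3: w3:1→0
  (3Δ to stable)
t=1 Δ0: w5=0 w3=0 clk=1 w1=0 w2=0 w6=0 w0=0 w4=0
  Δ1: clk:1→0
  (1Δ to stable)
t=2 Δ0: w5=0 w3=0 clk=0 w1=0 w2=0 w6=0 w0=0 w4=0
  Δ1: clk:0→1
  Δ2: w2:0→1
  Δ3: w3:0→1
  (3Δ to stable)
t=3 Δ0: w5=0 w3=1 clk=1 w1=0 w2=1 w6=0 w0=0 w4=0
  Δ1: clk:1→0
  (1Δ to stable)
t=4 Δ0: w5=0 w3=1 clk=0 w1=0 w2=1 w6=0 w0=0 w4=0
  Δ1: clk:0→1
  Δ2: w2:1→0
  Δ3: w3:1→0
  (3Δ to stable)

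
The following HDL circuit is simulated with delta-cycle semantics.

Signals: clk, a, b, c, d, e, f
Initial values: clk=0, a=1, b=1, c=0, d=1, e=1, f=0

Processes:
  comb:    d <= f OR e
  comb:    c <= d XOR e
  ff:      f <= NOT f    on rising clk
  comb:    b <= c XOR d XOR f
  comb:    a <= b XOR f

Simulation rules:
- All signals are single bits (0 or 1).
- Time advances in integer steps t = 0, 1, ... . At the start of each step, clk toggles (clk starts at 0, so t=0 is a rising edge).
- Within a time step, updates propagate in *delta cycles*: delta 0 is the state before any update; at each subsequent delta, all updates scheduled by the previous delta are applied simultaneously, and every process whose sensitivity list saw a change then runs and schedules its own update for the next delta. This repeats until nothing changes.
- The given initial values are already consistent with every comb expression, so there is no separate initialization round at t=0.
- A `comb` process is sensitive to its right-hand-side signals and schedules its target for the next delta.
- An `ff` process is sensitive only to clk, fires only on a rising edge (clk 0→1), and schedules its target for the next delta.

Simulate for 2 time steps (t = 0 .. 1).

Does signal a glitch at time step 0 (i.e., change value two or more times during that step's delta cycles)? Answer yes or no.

[bits: c,e,b,f,d,a,clk]
t=0: Δ0=0110110 Δ1=0110111 Δ2=0111111 Δ3=0101101 Δ4=0101111 | 4Δ
t=1: Δ0=0101111 Δ1=0101110 | 1Δ

yes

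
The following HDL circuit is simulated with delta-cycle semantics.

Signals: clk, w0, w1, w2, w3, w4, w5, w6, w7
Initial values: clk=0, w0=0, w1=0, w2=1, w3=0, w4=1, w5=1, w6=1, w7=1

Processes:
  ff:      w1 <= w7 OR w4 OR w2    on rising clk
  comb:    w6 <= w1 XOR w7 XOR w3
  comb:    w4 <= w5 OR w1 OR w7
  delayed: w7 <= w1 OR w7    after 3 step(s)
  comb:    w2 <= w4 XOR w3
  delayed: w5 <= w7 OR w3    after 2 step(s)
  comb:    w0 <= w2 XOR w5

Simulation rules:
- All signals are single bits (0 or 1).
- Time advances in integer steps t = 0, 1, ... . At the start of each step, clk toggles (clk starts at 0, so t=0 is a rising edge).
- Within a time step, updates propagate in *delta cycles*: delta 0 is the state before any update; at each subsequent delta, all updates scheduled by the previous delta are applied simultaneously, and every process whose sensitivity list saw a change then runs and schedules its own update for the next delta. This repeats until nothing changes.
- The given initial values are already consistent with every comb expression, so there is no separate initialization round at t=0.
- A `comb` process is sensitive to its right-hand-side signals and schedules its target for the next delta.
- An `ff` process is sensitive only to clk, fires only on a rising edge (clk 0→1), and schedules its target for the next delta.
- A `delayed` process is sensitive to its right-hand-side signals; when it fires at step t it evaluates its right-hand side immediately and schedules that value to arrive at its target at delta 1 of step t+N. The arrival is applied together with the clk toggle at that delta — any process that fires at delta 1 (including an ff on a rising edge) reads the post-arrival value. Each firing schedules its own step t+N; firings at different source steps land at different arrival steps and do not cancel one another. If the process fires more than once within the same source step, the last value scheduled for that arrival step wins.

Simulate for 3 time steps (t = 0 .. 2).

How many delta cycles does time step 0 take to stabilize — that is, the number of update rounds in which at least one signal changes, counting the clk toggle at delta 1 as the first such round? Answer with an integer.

[bits: w0,w4,w3,w2,w6,clk,w7,w1,w5]
t=0: Δ0=010110101 Δ1=010111101 Δ2=010111111 Δ3=010101111 | 3Δ
t=1: Δ0=010101111 Δ1=010100111 | 1Δ
t=2: Δ0=010100111 Δ1=010101111 | 1Δ

3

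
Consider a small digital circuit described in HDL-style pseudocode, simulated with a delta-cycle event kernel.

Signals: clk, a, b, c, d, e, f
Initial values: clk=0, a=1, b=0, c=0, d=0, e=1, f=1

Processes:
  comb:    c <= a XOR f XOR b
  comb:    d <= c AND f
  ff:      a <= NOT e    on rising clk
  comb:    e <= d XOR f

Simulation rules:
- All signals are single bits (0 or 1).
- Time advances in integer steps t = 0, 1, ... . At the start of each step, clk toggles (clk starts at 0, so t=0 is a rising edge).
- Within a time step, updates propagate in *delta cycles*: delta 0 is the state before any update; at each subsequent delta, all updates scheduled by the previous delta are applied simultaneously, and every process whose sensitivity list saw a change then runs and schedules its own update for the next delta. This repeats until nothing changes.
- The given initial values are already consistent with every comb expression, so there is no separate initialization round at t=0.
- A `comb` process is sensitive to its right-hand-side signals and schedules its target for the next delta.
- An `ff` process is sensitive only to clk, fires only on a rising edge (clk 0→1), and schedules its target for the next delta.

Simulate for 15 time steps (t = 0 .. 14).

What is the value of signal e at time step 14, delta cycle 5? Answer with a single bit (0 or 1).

[bits: e,clk,c,b,d,f,a]
t=0: Δ0=1000011 Δ1=1100011 Δ2=1100010 Δ3=1110010 Δ4=1110110 Δ5=0110110 | 5Δ
t=1: Δ0=0110110 Δ1=0010110 | 1Δ
t=2: Δ0=0010110 Δ1=0110110 Δ2=0110111 Δ3=0100111 Δ4=0100011 Δ5=1100011 | 5Δ
t=3: Δ0=1100011 Δ1=1000011 | 1Δ
t=4: Δ0=1000011 Δ1=1100011 Δ2=1100010 Δ3=1110010 Δ4=1110110 Δ5=0110110 | 5Δ
t=5: Δ0=0110110 Δ1=0010110 | 1Δ
t=6: Δ0=0010110 Δ1=0110110 Δ2=0110111 Δ3=0100111 Δ4=0100011 Δ5=1100011 | 5Δ
t=7: Δ0=1100011 Δ1=1000011 | 1Δ
t=8: Δ0=1000011 Δ1=1100011 Δ2=1100010 Δ3=1110010 Δ4=1110110 Δ5=0110110 | 5Δ
t=9: Δ0=0110110 Δ1=0010110 | 1Δ
t=10: Δ0=0010110 Δ1=0110110 Δ2=0110111 Δ3=0100111 Δ4=0100011 Δ5=1100011 | 5Δ
t=11: Δ0=1100011 Δ1=1000011 | 1Δ
t=12: Δ0=1000011 Δ1=1100011 Δ2=1100010 Δ3=1110010 Δ4=1110110 Δ5=0110110 | 5Δ
t=13: Δ0=0110110 Δ1=0010110 | 1Δ
t=14: Δ0=0010110 Δ1=0110110 Δ2=0110111 Δ3=0100111 Δ4=0100011 Δ5=1100011 | 5Δ

1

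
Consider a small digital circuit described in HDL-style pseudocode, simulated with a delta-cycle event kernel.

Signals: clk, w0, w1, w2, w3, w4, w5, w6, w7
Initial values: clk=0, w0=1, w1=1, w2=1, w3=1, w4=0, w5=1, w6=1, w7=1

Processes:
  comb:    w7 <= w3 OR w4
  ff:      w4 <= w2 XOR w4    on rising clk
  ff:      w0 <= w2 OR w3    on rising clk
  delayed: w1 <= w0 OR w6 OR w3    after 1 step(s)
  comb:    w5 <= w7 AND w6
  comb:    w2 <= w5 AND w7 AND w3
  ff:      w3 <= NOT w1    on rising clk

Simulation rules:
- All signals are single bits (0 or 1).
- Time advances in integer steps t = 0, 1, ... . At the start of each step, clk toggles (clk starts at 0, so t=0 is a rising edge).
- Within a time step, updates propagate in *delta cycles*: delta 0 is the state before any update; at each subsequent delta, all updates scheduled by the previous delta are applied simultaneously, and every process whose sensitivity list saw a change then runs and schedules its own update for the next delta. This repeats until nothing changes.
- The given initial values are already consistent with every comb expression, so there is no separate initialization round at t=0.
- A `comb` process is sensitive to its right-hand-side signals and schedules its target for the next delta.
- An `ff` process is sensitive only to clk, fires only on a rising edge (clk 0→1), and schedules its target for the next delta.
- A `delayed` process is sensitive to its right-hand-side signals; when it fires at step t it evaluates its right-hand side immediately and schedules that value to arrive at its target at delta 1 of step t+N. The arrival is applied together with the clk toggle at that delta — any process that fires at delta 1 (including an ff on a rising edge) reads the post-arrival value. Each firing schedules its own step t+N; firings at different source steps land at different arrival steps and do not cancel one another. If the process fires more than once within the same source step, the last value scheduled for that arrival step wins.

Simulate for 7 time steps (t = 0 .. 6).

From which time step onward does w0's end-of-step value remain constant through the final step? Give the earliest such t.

t0.Δ0 w7=1 w6=1 w5=1 clk=0 w2=1 w4=0 w3=1 w1=1 w0=1
t0.Δ1 w7=1 w6=1 w5=1 clk=1 w2=1 w4=0 w3=1 w1=1 w0=1
t0.Δ2 w7=1 w6=1 w5=1 clk=1 w2=1 w4=1 w3=0 w1=1 w0=1
t0.Δ3 w7=1 w6=1 w5=1 clk=1 w2=0 w4=1 w3=0 w1=1 w0=1
t1.Δ0 w7=1 w6=1 w5=1 clk=1 w2=0 w4=1 w3=0 w1=1 w0=1
t1.Δ1 w7=1 w6=1 w5=1 clk=0 w2=0 w4=1 w3=0 w1=1 w0=1
t2.Δ0 w7=1 w6=1 w5=1 clk=0 w2=0 w4=1 w3=0 w1=1 w0=1
t2.Δ1 w7=1 w6=1 w5=1 clk=1 w2=0 w4=1 w3=0 w1=1 w0=1
t2.Δ2 w7=1 w6=1 w5=1 clk=1 w2=0 w4=1 w3=0 w1=1 w0=0
t3.Δ0 w7=1 w6=1 w5=1 clk=1 w2=0 w4=1 w3=0 w1=1 w0=0
t3.Δ1 w7=1 w6=1 w5=1 clk=0 w2=0 w4=1 w3=0 w1=1 w0=0
t4.Δ0 w7=1 w6=1 w5=1 clk=0 w2=0 w4=1 w3=0 w1=1 w0=0
t4.Δ1 w7=1 w6=1 w5=1 clk=1 w2=0 w4=1 w3=0 w1=1 w0=0
t5.Δ0 w7=1 w6=1 w5=1 clk=1 w2=0 w4=1 w3=0 w1=1 w0=0
t5.Δ1 w7=1 w6=1 w5=1 clk=0 w2=0 w4=1 w3=0 w1=1 w0=0
t6.Δ0 w7=1 w6=1 w5=1 clk=0 w2=0 w4=1 w3=0 w1=1 w0=0
t6.Δ1 w7=1 w6=1 w5=1 clk=1 w2=0 w4=1 w3=0 w1=1 w0=0

2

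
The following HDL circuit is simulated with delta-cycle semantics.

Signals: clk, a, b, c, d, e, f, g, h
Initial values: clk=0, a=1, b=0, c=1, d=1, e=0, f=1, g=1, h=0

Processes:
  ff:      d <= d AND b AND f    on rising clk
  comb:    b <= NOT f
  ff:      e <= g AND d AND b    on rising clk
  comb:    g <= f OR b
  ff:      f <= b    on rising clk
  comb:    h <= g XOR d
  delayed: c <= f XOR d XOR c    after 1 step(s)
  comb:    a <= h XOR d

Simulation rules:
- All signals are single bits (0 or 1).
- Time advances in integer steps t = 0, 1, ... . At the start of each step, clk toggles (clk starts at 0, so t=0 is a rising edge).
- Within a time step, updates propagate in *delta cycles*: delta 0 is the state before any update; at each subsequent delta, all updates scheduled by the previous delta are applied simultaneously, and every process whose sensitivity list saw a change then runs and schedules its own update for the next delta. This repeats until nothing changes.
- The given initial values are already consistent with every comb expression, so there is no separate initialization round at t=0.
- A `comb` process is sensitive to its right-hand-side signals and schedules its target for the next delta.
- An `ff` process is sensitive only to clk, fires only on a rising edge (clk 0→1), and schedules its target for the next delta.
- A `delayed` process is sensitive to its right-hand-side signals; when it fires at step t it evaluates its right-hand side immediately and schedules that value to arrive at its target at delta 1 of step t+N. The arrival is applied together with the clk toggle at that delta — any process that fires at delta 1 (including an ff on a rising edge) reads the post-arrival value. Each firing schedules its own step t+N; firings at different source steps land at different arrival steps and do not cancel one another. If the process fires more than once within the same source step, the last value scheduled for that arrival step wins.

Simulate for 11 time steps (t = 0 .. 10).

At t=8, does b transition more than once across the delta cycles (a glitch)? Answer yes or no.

no

[bits: b,c,f,a,clk,g,h,e,d]
t=0: Δ0=011101001 Δ1=011111001 Δ2=010111000 Δ3=110010100 Δ4=110111000 Δ5=110011100 Δ6=110111100 | 6Δ
t=1: Δ0=110111100 Δ1=110101100 | 1Δ
t=2: Δ0=110101100 Δ1=110111100 Δ2=111111100 Δ3=011111100 | 3Δ
t=3: Δ0=011111100 Δ1=001101100 | 1Δ
t=4: Δ0=001101100 Δ1=011111100 Δ2=010111100 Δ3=110110100 Δ4=110111000 Δ5=110011100 Δ6=110111100 | 6Δ
t=5: Δ0=110111100 Δ1=110101100 | 1Δ
t=6: Δ0=110101100 Δ1=110111100 Δ2=111111100 Δ3=011111100 | 3Δ
t=7: Δ0=011111100 Δ1=001101100 | 1Δ
t=8: Δ0=001101100 Δ1=011111100 Δ2=010111100 Δ3=110110100 Δ4=110111000 Δ5=110011100 Δ6=110111100 | 6Δ
t=9: Δ0=110111100 Δ1=110101100 | 1Δ
t=10: Δ0=110101100 Δ1=110111100 Δ2=111111100 Δ3=011111100 | 3Δ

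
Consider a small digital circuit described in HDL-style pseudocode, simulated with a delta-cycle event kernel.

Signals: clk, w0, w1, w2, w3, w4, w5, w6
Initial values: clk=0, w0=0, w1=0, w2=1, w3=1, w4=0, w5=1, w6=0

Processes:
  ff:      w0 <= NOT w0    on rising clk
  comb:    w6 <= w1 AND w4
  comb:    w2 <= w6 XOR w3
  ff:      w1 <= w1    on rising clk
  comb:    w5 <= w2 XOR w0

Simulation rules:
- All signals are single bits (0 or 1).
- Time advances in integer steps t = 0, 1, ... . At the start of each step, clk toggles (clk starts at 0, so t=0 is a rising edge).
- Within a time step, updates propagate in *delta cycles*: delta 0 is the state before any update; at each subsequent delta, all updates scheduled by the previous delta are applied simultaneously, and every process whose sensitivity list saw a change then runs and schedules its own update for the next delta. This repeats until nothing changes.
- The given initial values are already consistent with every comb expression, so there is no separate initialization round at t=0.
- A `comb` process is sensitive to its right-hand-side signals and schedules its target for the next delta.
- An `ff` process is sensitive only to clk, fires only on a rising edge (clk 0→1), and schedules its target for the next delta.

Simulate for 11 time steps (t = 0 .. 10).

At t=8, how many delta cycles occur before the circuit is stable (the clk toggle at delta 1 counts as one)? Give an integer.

t0.Δ0 w6=0 w2=1 w4=0 w0=0 clk=0 w3=1 w1=0 w5=1
t0.Δ1 w6=0 w2=1 w4=0 w0=0 clk=1 w3=1 w1=0 w5=1
t0.Δ2 w6=0 w2=1 w4=0 w0=1 clk=1 w3=1 w1=0 w5=1
t0.Δ3 w6=0 w2=1 w4=0 w0=1 clk=1 w3=1 w1=0 w5=0
t1.Δ0 w6=0 w2=1 w4=0 w0=1 clk=1 w3=1 w1=0 w5=0
t1.Δ1 w6=0 w2=1 w4=0 w0=1 clk=0 w3=1 w1=0 w5=0
t2.Δ0 w6=0 w2=1 w4=0 w0=1 clk=0 w3=1 w1=0 w5=0
t2.Δ1 w6=0 w2=1 w4=0 w0=1 clk=1 w3=1 w1=0 w5=0
t2.Δ2 w6=0 w2=1 w4=0 w0=0 clk=1 w3=1 w1=0 w5=0
t2.Δ3 w6=0 w2=1 w4=0 w0=0 clk=1 w3=1 w1=0 w5=1
t3.Δ0 w6=0 w2=1 w4=0 w0=0 clk=1 w3=1 w1=0 w5=1
t3.Δ1 w6=0 w2=1 w4=0 w0=0 clk=0 w3=1 w1=0 w5=1
t4.Δ0 w6=0 w2=1 w4=0 w0=0 clk=0 w3=1 w1=0 w5=1
t4.Δ1 w6=0 w2=1 w4=0 w0=0 clk=1 w3=1 w1=0 w5=1
t4.Δ2 w6=0 w2=1 w4=0 w0=1 clk=1 w3=1 w1=0 w5=1
t4.Δ3 w6=0 w2=1 w4=0 w0=1 clk=1 w3=1 w1=0 w5=0
t5.Δ0 w6=0 w2=1 w4=0 w0=1 clk=1 w3=1 w1=0 w5=0
t5.Δ1 w6=0 w2=1 w4=0 w0=1 clk=0 w3=1 w1=0 w5=0
t6.Δ0 w6=0 w2=1 w4=0 w0=1 clk=0 w3=1 w1=0 w5=0
t6.Δ1 w6=0 w2=1 w4=0 w0=1 clk=1 w3=1 w1=0 w5=0
t6.Δ2 w6=0 w2=1 w4=0 w0=0 clk=1 w3=1 w1=0 w5=0
t6.Δ3 w6=0 w2=1 w4=0 w0=0 clk=1 w3=1 w1=0 w5=1
t7.Δ0 w6=0 w2=1 w4=0 w0=0 clk=1 w3=1 w1=0 w5=1
t7.Δ1 w6=0 w2=1 w4=0 w0=0 clk=0 w3=1 w1=0 w5=1
t8.Δ0 w6=0 w2=1 w4=0 w0=0 clk=0 w3=1 w1=0 w5=1
t8.Δ1 w6=0 w2=1 w4=0 w0=0 clk=1 w3=1 w1=0 w5=1
t8.Δ2 w6=0 w2=1 w4=0 w0=1 clk=1 w3=1 w1=0 w5=1
t8.Δ3 w6=0 w2=1 w4=0 w0=1 clk=1 w3=1 w1=0 w5=0
t9.Δ0 w6=0 w2=1 w4=0 w0=1 clk=1 w3=1 w1=0 w5=0
t9.Δ1 w6=0 w2=1 w4=0 w0=1 clk=0 w3=1 w1=0 w5=0
t10.Δ0 w6=0 w2=1 w4=0 w0=1 clk=0 w3=1 w1=0 w5=0
t10.Δ1 w6=0 w2=1 w4=0 w0=1 clk=1 w3=1 w1=0 w5=0
t10.Δ2 w6=0 w2=1 w4=0 w0=0 clk=1 w3=1 w1=0 w5=0
t10.Δ3 w6=0 w2=1 w4=0 w0=0 clk=1 w3=1 w1=0 w5=1

3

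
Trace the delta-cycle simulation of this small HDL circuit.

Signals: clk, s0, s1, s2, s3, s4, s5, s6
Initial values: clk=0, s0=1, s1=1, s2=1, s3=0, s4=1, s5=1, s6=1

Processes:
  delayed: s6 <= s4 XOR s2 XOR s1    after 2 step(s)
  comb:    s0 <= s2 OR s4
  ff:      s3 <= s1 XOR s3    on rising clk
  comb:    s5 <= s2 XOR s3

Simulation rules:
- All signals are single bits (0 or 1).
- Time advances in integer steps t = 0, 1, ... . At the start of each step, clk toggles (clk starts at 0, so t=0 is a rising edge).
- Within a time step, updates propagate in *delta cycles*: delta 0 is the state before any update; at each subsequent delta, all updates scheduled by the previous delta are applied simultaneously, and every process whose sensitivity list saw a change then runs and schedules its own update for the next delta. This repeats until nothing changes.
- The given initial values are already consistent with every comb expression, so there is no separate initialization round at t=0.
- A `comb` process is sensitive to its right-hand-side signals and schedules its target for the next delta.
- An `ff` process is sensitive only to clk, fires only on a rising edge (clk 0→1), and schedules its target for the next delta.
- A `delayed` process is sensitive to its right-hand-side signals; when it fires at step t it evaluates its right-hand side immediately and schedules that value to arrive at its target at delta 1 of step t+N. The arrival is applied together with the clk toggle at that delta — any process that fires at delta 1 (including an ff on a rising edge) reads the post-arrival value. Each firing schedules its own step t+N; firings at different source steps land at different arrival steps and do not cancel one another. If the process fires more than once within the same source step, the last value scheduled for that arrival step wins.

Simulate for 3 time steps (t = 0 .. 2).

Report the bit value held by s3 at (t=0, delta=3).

1

[bits: s1,s3,s6,s2,s5,s0,s4,clk]
t=0: Δ0=10111110 Δ1=10111111 Δ2=11111111 Δ3=11110111 | 3Δ
t=1: Δ0=11110111 Δ1=11110110 | 1Δ
t=2: Δ0=11110110 Δ1=11110111 Δ2=10110111 Δ3=10111111 | 3Δ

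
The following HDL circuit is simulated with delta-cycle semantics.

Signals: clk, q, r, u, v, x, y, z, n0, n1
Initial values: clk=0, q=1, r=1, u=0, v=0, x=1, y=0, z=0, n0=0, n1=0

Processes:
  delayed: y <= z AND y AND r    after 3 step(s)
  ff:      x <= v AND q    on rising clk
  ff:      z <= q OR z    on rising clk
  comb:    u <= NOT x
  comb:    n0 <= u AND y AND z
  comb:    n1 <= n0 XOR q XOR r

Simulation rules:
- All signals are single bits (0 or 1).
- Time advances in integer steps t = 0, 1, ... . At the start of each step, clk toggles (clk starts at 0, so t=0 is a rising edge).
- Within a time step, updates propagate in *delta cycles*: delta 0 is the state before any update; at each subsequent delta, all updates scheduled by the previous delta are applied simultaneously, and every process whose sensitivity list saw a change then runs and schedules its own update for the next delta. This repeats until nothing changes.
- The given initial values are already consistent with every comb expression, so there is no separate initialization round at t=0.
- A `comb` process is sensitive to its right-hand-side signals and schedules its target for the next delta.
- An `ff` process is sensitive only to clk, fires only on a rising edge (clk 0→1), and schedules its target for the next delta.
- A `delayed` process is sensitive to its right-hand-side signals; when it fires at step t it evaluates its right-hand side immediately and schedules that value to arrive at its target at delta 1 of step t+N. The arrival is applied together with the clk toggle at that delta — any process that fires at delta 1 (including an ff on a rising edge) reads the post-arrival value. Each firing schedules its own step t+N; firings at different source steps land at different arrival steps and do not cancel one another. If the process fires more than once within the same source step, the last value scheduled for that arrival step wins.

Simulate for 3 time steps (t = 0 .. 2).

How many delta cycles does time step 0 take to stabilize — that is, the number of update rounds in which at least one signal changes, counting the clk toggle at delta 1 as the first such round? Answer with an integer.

3

[bits: n1,q,v,r,clk,n0,z,y,x,u]
t=0: Δ0=0101000010 Δ1=0101100010 Δ2=0101101000 Δ3=0101101001 | 3Δ
t=1: Δ0=0101101001 Δ1=0101001001 | 1Δ
t=2: Δ0=0101001001 Δ1=0101101001 | 1Δ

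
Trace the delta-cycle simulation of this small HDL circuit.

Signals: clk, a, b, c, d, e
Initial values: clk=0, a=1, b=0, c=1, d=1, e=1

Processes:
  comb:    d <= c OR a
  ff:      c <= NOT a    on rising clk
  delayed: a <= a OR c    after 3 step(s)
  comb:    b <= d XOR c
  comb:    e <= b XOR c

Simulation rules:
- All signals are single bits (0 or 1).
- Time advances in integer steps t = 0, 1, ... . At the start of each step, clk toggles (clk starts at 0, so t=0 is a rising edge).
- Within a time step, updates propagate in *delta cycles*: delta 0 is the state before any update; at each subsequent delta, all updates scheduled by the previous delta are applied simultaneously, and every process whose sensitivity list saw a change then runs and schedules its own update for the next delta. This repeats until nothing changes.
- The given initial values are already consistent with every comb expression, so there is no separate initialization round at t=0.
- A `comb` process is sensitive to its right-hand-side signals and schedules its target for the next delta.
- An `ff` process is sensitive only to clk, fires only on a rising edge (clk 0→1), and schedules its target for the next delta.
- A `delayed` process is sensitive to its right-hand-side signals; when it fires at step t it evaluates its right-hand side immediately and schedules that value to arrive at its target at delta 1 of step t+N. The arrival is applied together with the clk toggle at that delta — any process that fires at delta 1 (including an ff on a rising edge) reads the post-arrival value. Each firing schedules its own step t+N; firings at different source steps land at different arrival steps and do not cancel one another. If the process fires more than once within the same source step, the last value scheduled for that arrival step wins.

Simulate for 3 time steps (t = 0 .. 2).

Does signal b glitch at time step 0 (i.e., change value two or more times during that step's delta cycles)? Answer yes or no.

no

t=0 Δ0: b=0 clk=0 a=1 c=1 d=1 e=1
  Δ1: clk:0→1
  Δ2: c:1→0
  Δ3: b:0→1, e:1→0
  Δ4: e:0→1
  (4Δ to stable)
t=1 Δ0: b=1 clk=1 a=1 c=0 d=1 e=1
  Δ1: clk:1→0
  (1Δ to stable)
t=2 Δ0: b=1 clk=0 a=1 c=0 d=1 e=1
  Δ1: clk:0→1
  (1Δ to stable)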